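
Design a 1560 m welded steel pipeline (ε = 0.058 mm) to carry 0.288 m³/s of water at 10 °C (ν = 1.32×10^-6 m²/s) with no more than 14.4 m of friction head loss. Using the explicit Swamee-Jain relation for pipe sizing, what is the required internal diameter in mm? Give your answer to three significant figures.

Swamee-Jain (Type III): D = 0.66·[ε^1.25·(LQ²/(gh_f))^4.75 + ν·Q^9.4·(L/(gh_f))^5.2]^0.04
LQ²/(gh_f) = 0.9160; L/(gh_f) = 11.04
Term 1 = ε^1.25·(…)^4.75 = 3.34×10^-6; Term 2 = ν·Q^9.4·(…)^5.2 = 2.90×10^-6
D = 0.66·(3.34×10^-6 + 2.90×10^-6)^0.04 = 0.4086 m = 409 mm
Check: V = 2.20 m/s, Re = 6.80×10^5, f = 0.01451, h_f = 13.6 m ≈ 14.4 m ✓

D ≈ 409 mm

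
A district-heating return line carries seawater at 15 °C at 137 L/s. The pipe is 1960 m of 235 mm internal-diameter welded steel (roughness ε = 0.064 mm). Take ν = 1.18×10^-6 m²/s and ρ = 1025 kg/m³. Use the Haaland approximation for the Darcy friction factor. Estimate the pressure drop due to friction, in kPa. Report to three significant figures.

Δp ≈ 669 kPa

V = 4Q/(πD²) = 4·0.137/(π·0.235²) = 3.159 m/s
Re = VD/ν = 3.159·0.235/1.18×10^-6 = 6.29×10^5 → turbulent
ε/D = 0.064/235 = 2.72×10^-4
Haaland: f = 0.01570
h_f = f(L/D)V²/(2g) = 0.01570·(1960/0.235)·3.159²/(2·9.81) = 66.58 m
Δp = ρg·h_f = 1025·9.81·66.58 = 669.5 kPa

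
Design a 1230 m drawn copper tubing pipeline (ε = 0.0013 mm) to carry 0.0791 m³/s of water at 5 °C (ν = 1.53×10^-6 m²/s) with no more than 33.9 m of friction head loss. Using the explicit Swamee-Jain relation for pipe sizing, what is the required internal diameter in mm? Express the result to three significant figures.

D ≈ 195 mm

Swamee-Jain (Type III): D = 0.66·[ε^1.25·(LQ²/(gh_f))^4.75 + ν·Q^9.4·(L/(gh_f))^5.2]^0.04
LQ²/(gh_f) = 0.02314; L/(gh_f) = 3.699
Term 1 = ε^1.25·(…)^4.75 = 7.47×10^-16; Term 2 = ν·Q^9.4·(…)^5.2 = 6.04×10^-14
D = 0.66·(7.47×10^-16 + 6.04×10^-14)^0.04 = 0.1954 m = 195 mm
Check: V = 2.64 m/s, Re = 3.37×10^5, f = 0.01415, h_f = 31.6 m ≈ 33.9 m ✓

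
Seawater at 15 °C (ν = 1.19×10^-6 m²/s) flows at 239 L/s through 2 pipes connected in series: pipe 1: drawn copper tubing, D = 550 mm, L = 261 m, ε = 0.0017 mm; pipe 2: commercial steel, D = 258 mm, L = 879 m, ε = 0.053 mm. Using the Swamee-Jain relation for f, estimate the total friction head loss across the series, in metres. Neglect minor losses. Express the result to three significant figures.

H ≈ 54.2 m

Pipe 1: V = 1.006 m/s, Re = 4.65×10^5, ε/D = 3.09×10^-6, f = 0.01331, h_1 = f(L/D)V²/2g = 0.3258 m
Pipe 2: V = 4.572 m/s, Re = 9.91×10^5, ε/D = 2.05×10^-4, f = 0.01484, h_2 = f(L/D)V²/2g = 53.85 m
Series → Q common, losses add: H = Σh = 54.17 m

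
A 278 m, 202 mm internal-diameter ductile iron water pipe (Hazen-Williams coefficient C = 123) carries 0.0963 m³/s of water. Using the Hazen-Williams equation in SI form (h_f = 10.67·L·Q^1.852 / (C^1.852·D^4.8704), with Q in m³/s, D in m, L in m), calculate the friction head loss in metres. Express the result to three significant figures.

h_f ≈ 12.7 m

h_f = 10.67·278·0.0963^1.852 / (123^1.852·0.202^4.8704) = 12.66 m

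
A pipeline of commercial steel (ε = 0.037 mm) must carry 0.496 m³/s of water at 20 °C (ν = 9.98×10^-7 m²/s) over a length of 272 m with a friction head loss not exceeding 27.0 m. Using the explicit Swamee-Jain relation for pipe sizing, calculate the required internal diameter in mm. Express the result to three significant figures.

Swamee-Jain (Type III): D = 0.66·[ε^1.25·(LQ²/(gh_f))^4.75 + ν·Q^9.4·(L/(gh_f))^5.2]^0.04
LQ²/(gh_f) = 0.2526; L/(gh_f) = 1.027
Term 1 = ε^1.25·(…)^4.75 = 4.19×10^-9; Term 2 = ν·Q^9.4·(…)^5.2 = 1.57×10^-9
D = 0.66·(4.19×10^-9 + 1.57×10^-9)^0.04 = 0.3090 m = 309 mm
Check: V = 6.61 m/s, Re = 2.05×10^6, f = 0.01319, h_f = 25.9 m ≈ 27.0 m ✓

D ≈ 309 mm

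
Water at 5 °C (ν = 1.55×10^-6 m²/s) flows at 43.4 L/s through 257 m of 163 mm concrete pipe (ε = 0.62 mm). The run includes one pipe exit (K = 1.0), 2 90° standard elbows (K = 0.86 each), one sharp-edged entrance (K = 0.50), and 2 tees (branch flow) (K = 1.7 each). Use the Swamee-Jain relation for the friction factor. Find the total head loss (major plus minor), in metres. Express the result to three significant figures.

H_L ≈ 11.4 m

V = 4Q/(πD²) = 2.080 m/s; V²/2g = 0.2205 m
Re = 2.19×10^5, ε/D = 0.00380 → f = 0.02870 (Swamee-Jain)
Major: h_f = f(L/D)·V²/2g = 0.02870·1577·0.2205 = 9.975 m
Minor: ΣK = 6.62; h_m = ΣK·V²/2g = 1.460 m
Total H_L = 9.975 + 1.460 = 11.43 m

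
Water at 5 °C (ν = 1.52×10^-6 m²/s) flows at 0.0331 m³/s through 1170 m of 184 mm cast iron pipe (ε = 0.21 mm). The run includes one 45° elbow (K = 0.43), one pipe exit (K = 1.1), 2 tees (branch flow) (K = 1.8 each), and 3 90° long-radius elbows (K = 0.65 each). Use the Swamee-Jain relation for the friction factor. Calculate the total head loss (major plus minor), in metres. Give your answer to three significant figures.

V = 4Q/(πD²) = 1.245 m/s; V²/2g = 0.07898 m
Re = 1.51×10^5, ε/D = 0.00114 → f = 0.02211 (Swamee-Jain)
Major: h_f = f(L/D)·V²/2g = 0.02211·6359·0.07898 = 11.10 m
Minor: ΣK = 7.08; h_m = ΣK·V²/2g = 0.5592 m
Total H_L = 11.10 + 0.5592 = 11.66 m

H_L ≈ 11.7 m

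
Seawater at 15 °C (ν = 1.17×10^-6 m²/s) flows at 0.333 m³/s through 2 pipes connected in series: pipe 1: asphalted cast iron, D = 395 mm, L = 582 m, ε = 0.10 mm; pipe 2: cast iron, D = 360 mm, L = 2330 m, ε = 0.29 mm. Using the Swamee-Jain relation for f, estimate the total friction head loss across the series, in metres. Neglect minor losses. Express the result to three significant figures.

Pipe 1: V = 2.717 m/s, Re = 9.17×10^5, ε/D = 2.53×10^-4, f = 0.01539, h_1 = f(L/D)V²/2g = 8.532 m
Pipe 2: V = 3.272 m/s, Re = 1.01×10^6, ε/D = 8.06×10^-4, f = 0.01909, h_2 = f(L/D)V²/2g = 67.39 m
Series → Q common, losses add: H = Σh = 75.93 m

H ≈ 75.9 m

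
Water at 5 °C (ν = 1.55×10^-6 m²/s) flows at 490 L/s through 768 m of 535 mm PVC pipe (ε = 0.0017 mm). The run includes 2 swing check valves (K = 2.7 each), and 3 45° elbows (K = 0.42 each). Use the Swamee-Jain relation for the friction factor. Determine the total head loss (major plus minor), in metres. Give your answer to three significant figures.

H_L ≈ 5.87 m

V = 4Q/(πD²) = 2.180 m/s; V²/2g = 0.2422 m
Re = 7.52×10^5, ε/D = 3.18×10^-6 → f = 0.01225 (Swamee-Jain)
Major: h_f = f(L/D)·V²/2g = 0.01225·1436·0.2422 = 4.259 m
Minor: ΣK = 6.66; h_m = ΣK·V²/2g = 1.613 m
Total H_L = 4.259 + 1.613 = 5.871 m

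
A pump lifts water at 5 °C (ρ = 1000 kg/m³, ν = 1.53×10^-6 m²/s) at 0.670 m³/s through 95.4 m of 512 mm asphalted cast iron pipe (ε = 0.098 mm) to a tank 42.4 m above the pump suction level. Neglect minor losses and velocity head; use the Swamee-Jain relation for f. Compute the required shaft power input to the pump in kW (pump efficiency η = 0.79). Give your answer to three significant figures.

P_shaft ≈ 365 kW

V = 4Q/(πD²) = 3.254 m/s; Re = 1.09×10^6; ε/D = 1.91×10^-4; f = 0.01461
h_f = f(L/D)V²/2g = 1.469 m
Total head H = z + h_f = 42.4 + 1.469 = 43.87 m
P_hyd = ρgQH = 1000·9.81·0.670·43.87 = 288.3 kW
P_shaft = P_hyd/η = 288.3/0.79 = 365.0 kW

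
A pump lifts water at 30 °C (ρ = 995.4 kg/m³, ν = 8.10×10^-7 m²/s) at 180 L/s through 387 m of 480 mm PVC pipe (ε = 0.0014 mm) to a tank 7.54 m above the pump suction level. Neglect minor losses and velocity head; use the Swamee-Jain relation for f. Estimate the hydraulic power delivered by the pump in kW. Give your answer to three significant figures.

V = 4Q/(πD²) = 0.9947 m/s; Re = 5.89×10^5; ε/D = 2.92×10^-6; f = 0.01277
h_f = f(L/D)V²/2g = 0.5191 m
Total head H = z + h_f = 7.54 + 0.5191 = 8.059 m
P_hyd = ρgQH = 995.4·9.81·0.180·8.059 = 14.17 kW

P_hyd ≈ 14.2 kW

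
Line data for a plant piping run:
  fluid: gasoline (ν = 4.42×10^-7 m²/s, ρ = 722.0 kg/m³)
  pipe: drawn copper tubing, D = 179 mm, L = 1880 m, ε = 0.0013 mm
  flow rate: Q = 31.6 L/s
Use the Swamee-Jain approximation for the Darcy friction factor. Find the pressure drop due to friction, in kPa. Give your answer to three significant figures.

V = 4Q/(πD²) = 4·0.0316/(π·0.179²) = 1.256 m/s
Re = VD/ν = 1.256·0.179/4.42×10^-7 = 5.09×10^5 → turbulent
ε/D = 0.0013/179 = 7.26×10^-6
Swamee-Jain: f = 0.01317
h_f = f(L/D)V²/(2g) = 0.01317·(1880/0.179)·1.256²/(2·9.81) = 11.12 m
Δp = ρg·h_f = 722.0·9.81·11.12 = 78.74 kPa

Δp ≈ 78.7 kPa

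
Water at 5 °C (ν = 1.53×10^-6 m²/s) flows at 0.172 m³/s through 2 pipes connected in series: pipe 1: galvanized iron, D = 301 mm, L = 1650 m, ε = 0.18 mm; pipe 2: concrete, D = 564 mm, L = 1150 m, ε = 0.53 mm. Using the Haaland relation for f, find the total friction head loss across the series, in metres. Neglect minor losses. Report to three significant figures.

H ≈ 30.7 m

Pipe 1: V = 2.417 m/s, Re = 4.76×10^5, ε/D = 5.98×10^-4, f = 0.01821, h_1 = f(L/D)V²/2g = 29.72 m
Pipe 2: V = 0.6885 m/s, Re = 2.54×10^5, ε/D = 9.40×10^-4, f = 0.02042, h_2 = f(L/D)V²/2g = 1.006 m
Series → Q common, losses add: H = Σh = 30.73 m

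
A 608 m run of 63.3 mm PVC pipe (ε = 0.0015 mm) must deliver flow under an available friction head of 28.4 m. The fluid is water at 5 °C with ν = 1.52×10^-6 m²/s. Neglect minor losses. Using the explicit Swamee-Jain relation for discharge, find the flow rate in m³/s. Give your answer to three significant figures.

Q ≈ 0.00544 m³/s

Swamee-Jain (Type II): Q = -0.965·√(gD⁵h_f/L)·ln[ε/(3.7D) + √(3.17ν²L/(gD³h_f))]
√(gD⁵h_f/L) = √(9.81·0.0633⁵·28.4/608) = 6.824×10^-4
ε/(3.7D) = 6.40×10^-6; √(3.17ν²L/(gD³h_f)) = 2.51×10^-4
Q = -0.965·6.824×10^-4·ln(2.574×10^-4) = 0.005443 m³/s
Check: V = 1.73 m/s, Re = 7.20×10^4, f = 0.01927, h_f = 28.2 m ≈ 28.4 m ✓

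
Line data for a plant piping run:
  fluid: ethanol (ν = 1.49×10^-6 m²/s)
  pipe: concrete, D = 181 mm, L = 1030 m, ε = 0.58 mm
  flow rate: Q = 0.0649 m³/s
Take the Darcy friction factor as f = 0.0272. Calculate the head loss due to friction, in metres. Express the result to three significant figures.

V = 4Q/(πD²) = 4·0.0649/(π·0.181²) = 2.522 m/s
h_f = f(L/D)V²/(2g) = 0.02720·(1030/0.181)·2.522²/(2·9.81) = 50.19 m

h_f ≈ 50.2 m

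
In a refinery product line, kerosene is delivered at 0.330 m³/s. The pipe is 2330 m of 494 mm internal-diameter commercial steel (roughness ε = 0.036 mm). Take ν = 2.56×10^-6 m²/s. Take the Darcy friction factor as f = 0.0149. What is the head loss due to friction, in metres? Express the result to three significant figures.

h_f ≈ 10.6 m

V = 4Q/(πD²) = 4·0.330/(π·0.494²) = 1.722 m/s
h_f = f(L/D)V²/(2g) = 0.01490·(2330/0.494)·1.722²/(2·9.81) = 10.62 m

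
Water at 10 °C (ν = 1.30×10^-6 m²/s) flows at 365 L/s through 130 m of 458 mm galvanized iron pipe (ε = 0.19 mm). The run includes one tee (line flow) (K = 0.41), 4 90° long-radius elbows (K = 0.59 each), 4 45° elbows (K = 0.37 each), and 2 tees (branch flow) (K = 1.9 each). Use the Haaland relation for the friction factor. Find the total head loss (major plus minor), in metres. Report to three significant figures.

V = 4Q/(πD²) = 2.216 m/s; V²/2g = 0.2502 m
Re = 7.81×10^5, ε/D = 4.15×10^-4 → f = 0.01669 (Haaland)
Major: h_f = f(L/D)·V²/2g = 0.01669·283.8·0.2502 = 1.185 m
Minor: ΣK = 8.05; h_m = ΣK·V²/2g = 2.014 m
Total H_L = 1.185 + 2.014 = 3.199 m

H_L ≈ 3.20 m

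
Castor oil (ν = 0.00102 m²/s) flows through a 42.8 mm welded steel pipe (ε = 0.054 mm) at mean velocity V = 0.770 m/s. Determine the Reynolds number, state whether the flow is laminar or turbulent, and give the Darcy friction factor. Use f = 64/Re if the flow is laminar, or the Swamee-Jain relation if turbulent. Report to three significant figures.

Re ≈ 32.3; laminar; f = 64/Re ≈ 1.98

Re = VD/ν = 0.7700·0.0428/0.00102 = 32.3
Re < 2300 → laminar → f = 64/Re = 1.981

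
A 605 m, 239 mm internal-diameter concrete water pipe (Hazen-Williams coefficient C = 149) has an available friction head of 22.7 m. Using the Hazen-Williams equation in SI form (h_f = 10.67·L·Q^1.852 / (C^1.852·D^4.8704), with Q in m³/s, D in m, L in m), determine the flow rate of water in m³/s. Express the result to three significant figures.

Rearranging: Q = [h_f·C^1.852·D^4.8704 / (10.67·L)]^(1/1.852)
Q = [22.7·149^1.852·0.239^4.8704 / (10.67·605)]^0.540 = 0.1635 m³/s

Q ≈ 0.163 m³/s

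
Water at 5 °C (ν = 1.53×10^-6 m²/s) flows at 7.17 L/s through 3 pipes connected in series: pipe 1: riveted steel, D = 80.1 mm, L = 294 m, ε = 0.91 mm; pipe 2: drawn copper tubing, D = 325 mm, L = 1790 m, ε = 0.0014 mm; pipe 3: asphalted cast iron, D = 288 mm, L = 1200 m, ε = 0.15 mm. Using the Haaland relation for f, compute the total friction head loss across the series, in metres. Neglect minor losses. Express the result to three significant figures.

Pipe 1: V = 1.423 m/s, Re = 7.45×10^4, ε/D = 0.0114, f = 0.04037, h_1 = f(L/D)V²/2g = 15.29 m
Pipe 2: V = 0.08643 m/s, Re = 1.84×10^4, ε/D = 4.31×10^-6, f = 0.02632, h_2 = f(L/D)V²/2g = 0.05518 m
Pipe 3: V = 0.1101 m/s, Re = 2.07×10^4, ε/D = 5.21×10^-4, f = 0.02649, h_3 = f(L/D)V²/2g = 0.06815 m
Series → Q common, losses add: H = Σh = 15.41 m

H ≈ 15.4 m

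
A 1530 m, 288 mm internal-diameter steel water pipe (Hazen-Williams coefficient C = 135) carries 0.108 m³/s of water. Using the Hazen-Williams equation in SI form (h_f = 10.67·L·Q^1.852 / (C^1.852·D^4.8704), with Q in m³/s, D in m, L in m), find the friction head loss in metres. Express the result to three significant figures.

h_f = 10.67·1530·0.108^1.852 / (135^1.852·0.288^4.8704) = 12.89 m

h_f ≈ 12.9 m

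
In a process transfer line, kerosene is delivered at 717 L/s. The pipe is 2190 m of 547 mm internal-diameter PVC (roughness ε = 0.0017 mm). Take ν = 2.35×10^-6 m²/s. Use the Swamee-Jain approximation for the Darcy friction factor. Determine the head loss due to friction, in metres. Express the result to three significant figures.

h_f ≈ 23.5 m

V = 4Q/(πD²) = 4·0.717/(π·0.547²) = 3.051 m/s
Re = VD/ν = 3.051·0.547/2.35×10^-6 = 7.10×10^5 → turbulent
ε/D = 0.0017/547 = 3.11×10^-6
Swamee-Jain: f = 0.01237
h_f = f(L/D)V²/(2g) = 0.01237·(2190/0.547)·3.051²/(2·9.81) = 23.50 m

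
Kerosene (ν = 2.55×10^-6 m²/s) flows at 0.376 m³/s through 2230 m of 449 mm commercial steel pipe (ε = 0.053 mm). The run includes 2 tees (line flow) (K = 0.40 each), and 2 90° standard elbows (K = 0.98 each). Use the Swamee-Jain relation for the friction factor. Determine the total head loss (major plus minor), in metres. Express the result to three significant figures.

V = 4Q/(πD²) = 2.375 m/s; V²/2g = 0.2874 m
Re = 4.18×10^5, ε/D = 1.18×10^-4 → f = 0.01497 (Swamee-Jain)
Major: h_f = f(L/D)·V²/2g = 0.01497·4967·0.2874 = 21.37 m
Minor: ΣK = 2.76; h_m = ΣK·V²/2g = 0.7933 m
Total H_L = 21.37 + 0.7933 = 22.17 m

H_L ≈ 22.2 m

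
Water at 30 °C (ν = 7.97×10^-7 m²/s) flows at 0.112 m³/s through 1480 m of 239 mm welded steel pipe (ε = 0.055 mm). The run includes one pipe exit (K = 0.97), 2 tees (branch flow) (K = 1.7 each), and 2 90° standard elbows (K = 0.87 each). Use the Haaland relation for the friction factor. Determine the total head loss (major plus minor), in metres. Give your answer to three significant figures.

H_L ≈ 31.7 m

V = 4Q/(πD²) = 2.497 m/s; V²/2g = 0.3177 m
Re = 7.49×10^5, ε/D = 2.30×10^-4 → f = 0.01515 (Haaland)
Major: h_f = f(L/D)·V²/2g = 0.01515·6192·0.3177 = 29.80 m
Minor: ΣK = 6.11; h_m = ΣK·V²/2g = 1.941 m
Total H_L = 29.80 + 1.941 = 31.74 m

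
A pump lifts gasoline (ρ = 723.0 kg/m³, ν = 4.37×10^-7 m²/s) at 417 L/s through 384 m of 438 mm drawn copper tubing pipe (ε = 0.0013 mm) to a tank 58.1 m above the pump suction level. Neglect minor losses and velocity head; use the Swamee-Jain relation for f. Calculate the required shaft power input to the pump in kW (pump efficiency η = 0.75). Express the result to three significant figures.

P_shaft ≈ 243 kW

V = 4Q/(πD²) = 2.768 m/s; Re = 2.77×10^6; ε/D = 2.97×10^-6; f = 0.009987
h_f = f(L/D)V²/2g = 3.418 m
Total head H = z + h_f = 58.1 + 3.418 = 61.52 m
P_hyd = ρgQH = 723.0·9.81·0.417·61.52 = 181.9 kW
P_shaft = P_hyd/η = 181.9/0.75 = 242.6 kW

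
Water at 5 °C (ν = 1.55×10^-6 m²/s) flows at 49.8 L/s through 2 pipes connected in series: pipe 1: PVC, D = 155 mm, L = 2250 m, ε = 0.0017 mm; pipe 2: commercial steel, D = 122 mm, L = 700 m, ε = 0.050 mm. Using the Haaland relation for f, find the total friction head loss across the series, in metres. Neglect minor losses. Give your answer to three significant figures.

H ≈ 168 m

Pipe 1: V = 2.639 m/s, Re = 2.64×10^5, ε/D = 1.10×10^-5, f = 0.01477, h_1 = f(L/D)V²/2g = 76.14 m
Pipe 2: V = 4.260 m/s, Re = 3.35×10^5, ε/D = 4.10×10^-4, f = 0.01739, h_2 = f(L/D)V²/2g = 92.29 m
Series → Q common, losses add: H = Σh = 168.4 m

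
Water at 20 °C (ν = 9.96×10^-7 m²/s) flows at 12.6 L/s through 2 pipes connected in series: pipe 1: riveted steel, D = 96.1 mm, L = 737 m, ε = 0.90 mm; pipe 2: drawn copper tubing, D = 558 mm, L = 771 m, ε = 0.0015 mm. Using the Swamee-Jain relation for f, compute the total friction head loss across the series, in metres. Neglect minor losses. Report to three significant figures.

Pipe 1: V = 1.737 m/s, Re = 1.68×10^5, ε/D = 0.00937, f = 0.03763, h_1 = f(L/D)V²/2g = 44.39 m
Pipe 2: V = 0.05152 m/s, Re = 2.89×10^4, ε/D = 2.69×10^-6, f = 0.02360, h_2 = f(L/D)V²/2g = 0.004412 m
Series → Q common, losses add: H = Σh = 44.39 m

H ≈ 44.4 m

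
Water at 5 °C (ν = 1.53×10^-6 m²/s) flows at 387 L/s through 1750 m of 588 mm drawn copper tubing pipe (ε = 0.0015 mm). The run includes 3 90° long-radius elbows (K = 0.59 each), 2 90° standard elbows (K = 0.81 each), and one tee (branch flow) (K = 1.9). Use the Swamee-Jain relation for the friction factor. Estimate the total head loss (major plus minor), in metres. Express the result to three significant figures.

V = 4Q/(πD²) = 1.425 m/s; V²/2g = 0.1035 m
Re = 5.48×10^5, ε/D = 2.55×10^-6 → f = 0.01292 (Swamee-Jain)
Major: h_f = f(L/D)·V²/2g = 0.01292·2976·0.1035 = 3.982 m
Minor: ΣK = 5.29; h_m = ΣK·V²/2g = 0.5476 m
Total H_L = 3.982 + 0.5476 = 4.529 m

H_L ≈ 4.53 m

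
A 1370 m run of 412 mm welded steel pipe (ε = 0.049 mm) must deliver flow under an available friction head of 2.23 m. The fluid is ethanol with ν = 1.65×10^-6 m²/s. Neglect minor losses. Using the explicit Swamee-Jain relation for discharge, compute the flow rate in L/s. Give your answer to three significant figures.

Q ≈ 120 L/s

Swamee-Jain (Type II): Q = -0.965·√(gD⁵h_f/L)·ln[ε/(3.7D) + √(3.17ν²L/(gD³h_f))]
√(gD⁵h_f/L) = √(9.81·0.412⁵·2.23/1370) = 0.01377
ε/(3.7D) = 3.21×10^-5; √(3.17ν²L/(gD³h_f)) = 8.79×10^-5
Q = -0.965·0.01377·ln(1.201×10^-4) = 0.1199 m³/s
Check: V = 0.900 m/s, Re = 2.25×10^5, f = 0.01626, h_f = 2.23 m ≈ 2.23 m ✓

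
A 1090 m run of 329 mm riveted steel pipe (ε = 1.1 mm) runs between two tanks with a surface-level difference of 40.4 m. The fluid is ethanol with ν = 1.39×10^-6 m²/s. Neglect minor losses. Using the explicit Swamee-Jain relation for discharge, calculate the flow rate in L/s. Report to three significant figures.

Q ≈ 252 L/s

Swamee-Jain (Type II): Q = -0.965·√(gD⁵h_f/L)·ln[ε/(3.7D) + √(3.17ν²L/(gD³h_f))]
√(gD⁵h_f/L) = √(9.81·0.329⁵·40.4/1090) = 0.03744
ε/(3.7D) = 9.04×10^-4; √(3.17ν²L/(gD³h_f)) = 2.17×10^-5
Q = -0.965·0.03744·ln(9.254×10^-4) = 0.2524 m³/s
Check: V = 2.97 m/s, Re = 7.03×10^5, f = 0.02725, h_f = 40.5 m ≈ 40.4 m ✓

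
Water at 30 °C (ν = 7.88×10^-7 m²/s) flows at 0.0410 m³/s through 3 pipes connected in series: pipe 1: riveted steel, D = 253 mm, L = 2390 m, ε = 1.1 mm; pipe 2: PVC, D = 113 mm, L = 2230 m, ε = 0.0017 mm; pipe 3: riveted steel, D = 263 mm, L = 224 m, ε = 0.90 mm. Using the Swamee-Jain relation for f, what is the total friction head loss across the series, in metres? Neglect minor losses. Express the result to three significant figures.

H ≈ 229 m

Pipe 1: V = 0.8156 m/s, Re = 2.62×10^5, ε/D = 0.00435, f = 0.02967, h_1 = f(L/D)V²/2g = 9.503 m
Pipe 2: V = 4.088 m/s, Re = 5.86×10^5, ε/D = 1.50×10^-5, f = 0.01299, h_2 = f(L/D)V²/2g = 218.4 m
Pipe 3: V = 0.7547 m/s, Re = 2.52×10^5, ε/D = 0.00342, f = 0.02781, h_3 = f(L/D)V²/2g = 0.6876 m
Series → Q common, losses add: H = Σh = 228.6 m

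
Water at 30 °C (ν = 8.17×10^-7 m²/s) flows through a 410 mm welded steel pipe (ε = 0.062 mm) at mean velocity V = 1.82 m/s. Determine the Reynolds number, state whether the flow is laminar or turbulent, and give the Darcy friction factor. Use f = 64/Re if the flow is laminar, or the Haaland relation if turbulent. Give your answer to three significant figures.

Re ≈ 9.13×10^5; turbulent; f ≈ 0.0141

Re = VD/ν = 1.820·0.410/8.17×10^-7 = 9.13×10^5
Re > 4000 → turbulent; ε/D = 1.51×10^-4
Haaland: f = 0.01411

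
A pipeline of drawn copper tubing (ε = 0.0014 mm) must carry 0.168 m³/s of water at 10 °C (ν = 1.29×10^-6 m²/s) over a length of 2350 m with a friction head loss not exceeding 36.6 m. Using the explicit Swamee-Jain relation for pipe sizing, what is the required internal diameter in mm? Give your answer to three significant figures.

D ≈ 290 mm

Swamee-Jain (Type III): D = 0.66·[ε^1.25·(LQ²/(gh_f))^4.75 + ν·Q^9.4·(L/(gh_f))^5.2]^0.04
LQ²/(gh_f) = 0.1847; L/(gh_f) = 6.545
Term 1 = ε^1.25·(…)^4.75 = 1.58×10^-11; Term 2 = ν·Q^9.4·(…)^5.2 = 1.18×10^-9
D = 0.66·(1.58×10^-11 + 1.18×10^-9)^0.04 = 0.2902 m = 290 mm
Check: V = 2.54 m/s, Re = 5.71×10^5, f = 0.01287, h_f = 34.3 m ≈ 36.6 m ✓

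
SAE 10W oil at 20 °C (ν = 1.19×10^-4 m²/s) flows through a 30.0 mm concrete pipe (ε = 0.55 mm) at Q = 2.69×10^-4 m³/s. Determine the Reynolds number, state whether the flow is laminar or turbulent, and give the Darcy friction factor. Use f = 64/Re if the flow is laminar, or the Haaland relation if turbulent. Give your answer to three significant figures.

Re ≈ 95.9; laminar; f = 64/Re ≈ 0.667

V = 4Q/(πD²) = 0.3806 m/s
Re = VD/ν = 0.3806·0.0300/1.19×10^-4 = 95.9
Re < 2300 → laminar → f = 64/Re = 0.6671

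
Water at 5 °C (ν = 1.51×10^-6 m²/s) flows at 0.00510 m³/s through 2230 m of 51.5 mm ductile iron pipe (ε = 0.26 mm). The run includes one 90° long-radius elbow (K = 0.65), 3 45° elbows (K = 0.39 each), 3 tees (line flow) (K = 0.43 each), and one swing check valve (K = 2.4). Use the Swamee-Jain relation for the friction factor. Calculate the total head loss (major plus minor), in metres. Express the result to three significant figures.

H_L ≈ 423 m

V = 4Q/(πD²) = 2.448 m/s; V²/2g = 0.3055 m
Re = 8.35×10^4, ε/D = 0.00505 → f = 0.03184 (Swamee-Jain)
Major: h_f = f(L/D)·V²/2g = 0.03184·43301·0.3055 = 421.3 m
Minor: ΣK = 5.51; h_m = ΣK·V²/2g = 1.683 m
Total H_L = 421.3 + 1.683 = 423.0 m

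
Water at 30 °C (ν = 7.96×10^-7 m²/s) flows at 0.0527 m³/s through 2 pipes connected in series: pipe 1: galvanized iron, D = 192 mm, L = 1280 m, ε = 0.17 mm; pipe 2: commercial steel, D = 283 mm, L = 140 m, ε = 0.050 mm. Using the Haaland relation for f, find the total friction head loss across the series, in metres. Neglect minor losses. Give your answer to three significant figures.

Pipe 1: V = 1.820 m/s, Re = 4.39×10^5, ε/D = 8.85×10^-4, f = 0.01975, h_1 = f(L/D)V²/2g = 22.23 m
Pipe 2: V = 0.8378 m/s, Re = 2.98×10^5, ε/D = 1.77×10^-4, f = 0.01589, h_2 = f(L/D)V²/2g = 0.2812 m
Series → Q common, losses add: H = Σh = 22.51 m

H ≈ 22.5 m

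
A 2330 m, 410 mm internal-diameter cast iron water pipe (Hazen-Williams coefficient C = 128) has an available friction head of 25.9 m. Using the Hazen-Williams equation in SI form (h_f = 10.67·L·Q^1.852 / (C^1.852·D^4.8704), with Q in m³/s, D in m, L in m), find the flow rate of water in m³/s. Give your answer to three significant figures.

Q ≈ 0.301 m³/s

Rearranging: Q = [h_f·C^1.852·D^4.8704 / (10.67·L)]^(1/1.852)
Q = [25.9·128^1.852·0.410^4.8704 / (10.67·2330)]^0.540 = 0.3010 m³/s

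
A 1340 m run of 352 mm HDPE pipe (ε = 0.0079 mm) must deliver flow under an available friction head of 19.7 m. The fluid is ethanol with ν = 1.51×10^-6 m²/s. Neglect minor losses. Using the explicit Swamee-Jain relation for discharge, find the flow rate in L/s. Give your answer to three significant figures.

Swamee-Jain (Type II): Q = -0.965·√(gD⁵h_f/L)·ln[ε/(3.7D) + √(3.17ν²L/(gD³h_f))]
√(gD⁵h_f/L) = √(9.81·0.352⁵·19.7/1340) = 0.02792
ε/(3.7D) = 6.07×10^-6; √(3.17ν²L/(gD³h_f)) = 3.39×10^-5
Q = -0.965·0.02792·ln(3.996×10^-5) = 0.2728 m³/s
Check: V = 2.80 m/s, Re = 6.54×10^5, f = 0.01290, h_f = 19.7 m ≈ 19.7 m ✓

Q ≈ 273 L/s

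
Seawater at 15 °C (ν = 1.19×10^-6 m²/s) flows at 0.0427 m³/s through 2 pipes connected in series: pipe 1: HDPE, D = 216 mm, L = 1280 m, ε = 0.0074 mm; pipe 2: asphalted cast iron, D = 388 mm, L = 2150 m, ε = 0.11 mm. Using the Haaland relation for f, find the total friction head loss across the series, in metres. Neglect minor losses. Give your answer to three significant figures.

H ≈ 7.07 m

Pipe 1: V = 1.165 m/s, Re = 2.12×10^5, ε/D = 3.43×10^-5, f = 0.01556, h_1 = f(L/D)V²/2g = 6.383 m
Pipe 2: V = 0.3611 m/s, Re = 1.18×10^5, ε/D = 2.84×10^-4, f = 0.01866, h_2 = f(L/D)V²/2g = 0.6872 m
Series → Q common, losses add: H = Σh = 7.070 m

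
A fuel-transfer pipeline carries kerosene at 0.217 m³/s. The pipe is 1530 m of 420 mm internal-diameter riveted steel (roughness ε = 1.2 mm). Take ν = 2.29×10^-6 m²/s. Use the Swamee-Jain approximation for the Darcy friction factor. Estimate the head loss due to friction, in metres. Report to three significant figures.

h_f ≈ 12.0 m

V = 4Q/(πD²) = 4·0.217/(π·0.420²) = 1.566 m/s
Re = VD/ν = 1.566·0.420/2.29×10^-6 = 2.87×10^5 → turbulent
ε/D = 1.2/420 = 0.00286
Swamee-Jain: f = 0.02645
h_f = f(L/D)V²/(2g) = 0.02645·(1530/0.420)·1.566²/(2·9.81) = 12.05 m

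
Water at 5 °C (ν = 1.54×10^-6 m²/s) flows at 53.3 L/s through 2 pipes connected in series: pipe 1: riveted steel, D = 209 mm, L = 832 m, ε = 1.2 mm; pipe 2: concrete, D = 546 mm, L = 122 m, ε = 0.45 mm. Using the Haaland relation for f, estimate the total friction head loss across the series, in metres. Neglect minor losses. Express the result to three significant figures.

Pipe 1: V = 1.554 m/s, Re = 2.11×10^5, ε/D = 0.00574, f = 0.03212, h_1 = f(L/D)V²/2g = 15.73 m
Pipe 2: V = 0.2276 m/s, Re = 8.07×10^4, ε/D = 8.24×10^-4, f = 0.02183, h_2 = f(L/D)V²/2g = 0.01288 m
Series → Q common, losses add: H = Σh = 15.74 m

H ≈ 15.7 m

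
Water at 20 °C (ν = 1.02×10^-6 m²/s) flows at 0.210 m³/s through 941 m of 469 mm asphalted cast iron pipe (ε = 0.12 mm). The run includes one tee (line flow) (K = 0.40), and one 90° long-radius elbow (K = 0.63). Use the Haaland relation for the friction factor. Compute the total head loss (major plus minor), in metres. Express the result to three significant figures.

H_L ≈ 2.45 m

V = 4Q/(πD²) = 1.216 m/s; V²/2g = 0.07531 m
Re = 5.59×10^5, ε/D = 2.56×10^-4 → f = 0.01567 (Haaland)
Major: h_f = f(L/D)·V²/2g = 0.01567·2006·0.07531 = 2.368 m
Minor: ΣK = 1.03; h_m = ΣK·V²/2g = 0.07757 m
Total H_L = 2.368 + 0.07757 = 2.445 m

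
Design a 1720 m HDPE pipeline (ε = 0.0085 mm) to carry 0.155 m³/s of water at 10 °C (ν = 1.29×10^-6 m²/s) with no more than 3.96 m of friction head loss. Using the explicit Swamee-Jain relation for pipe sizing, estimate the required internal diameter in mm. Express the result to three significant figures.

Swamee-Jain (Type III): D = 0.66·[ε^1.25·(LQ²/(gh_f))^4.75 + ν·Q^9.4·(L/(gh_f))^5.2]^0.04
LQ²/(gh_f) = 1.064; L/(gh_f) = 44.28
Term 1 = ε^1.25·(…)^4.75 = 6.15×10^-7; Term 2 = ν·Q^9.4·(…)^5.2 = 1.15×10^-5
D = 0.66·(6.15×10^-7 + 1.15×10^-5)^0.04 = 0.4196 m = 420 mm
Check: V = 1.12 m/s, Re = 3.65×10^5, f = 0.01413, h_f = 3.71 m ≈ 3.96 m ✓

D ≈ 420 mm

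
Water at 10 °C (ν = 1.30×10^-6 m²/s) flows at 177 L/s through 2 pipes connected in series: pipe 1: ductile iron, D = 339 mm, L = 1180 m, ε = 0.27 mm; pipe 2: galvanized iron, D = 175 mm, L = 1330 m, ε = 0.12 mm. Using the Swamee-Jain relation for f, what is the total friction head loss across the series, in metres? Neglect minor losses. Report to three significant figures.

H ≈ 400 m

Pipe 1: V = 1.961 m/s, Re = 5.11×10^5, ε/D = 7.96×10^-4, f = 0.01940, h_1 = f(L/D)V²/2g = 13.23 m
Pipe 2: V = 7.359 m/s, Re = 9.91×10^5, ε/D = 6.86×10^-4, f = 0.01845, h_2 = f(L/D)V²/2g = 387.0 m
Series → Q common, losses add: H = Σh = 400.2 m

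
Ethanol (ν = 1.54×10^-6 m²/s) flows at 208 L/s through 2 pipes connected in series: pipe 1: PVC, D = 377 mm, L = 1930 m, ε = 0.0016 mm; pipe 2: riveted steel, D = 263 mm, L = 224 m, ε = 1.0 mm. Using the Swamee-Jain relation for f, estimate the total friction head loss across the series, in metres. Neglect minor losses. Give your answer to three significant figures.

H ≈ 30.1 m

Pipe 1: V = 1.863 m/s, Re = 4.56×10^5, ε/D = 4.24×10^-6, f = 0.01337, h_1 = f(L/D)V²/2g = 12.12 m
Pipe 2: V = 3.829 m/s, Re = 6.54×10^5, ε/D = 0.00380, f = 0.02826, h_2 = f(L/D)V²/2g = 17.98 m
Series → Q common, losses add: H = Σh = 30.10 m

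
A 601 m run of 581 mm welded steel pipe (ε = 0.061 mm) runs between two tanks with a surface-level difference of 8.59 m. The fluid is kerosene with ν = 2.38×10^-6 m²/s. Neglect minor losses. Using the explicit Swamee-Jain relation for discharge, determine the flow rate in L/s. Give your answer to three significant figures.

Swamee-Jain (Type II): Q = -0.965·√(gD⁵h_f/L)·ln[ε/(3.7D) + √(3.17ν²L/(gD³h_f))]
√(gD⁵h_f/L) = √(9.81·0.581⁵·8.59/601) = 0.09635
ε/(3.7D) = 2.84×10^-5; √(3.17ν²L/(gD³h_f)) = 2.56×10^-5
Q = -0.965·0.09635·ln(5.393×10^-5) = 0.9137 m³/s
Check: V = 3.45 m/s, Re = 8.41×10^5, f = 0.01378, h_f = 8.63 m ≈ 8.59 m ✓

Q ≈ 914 L/s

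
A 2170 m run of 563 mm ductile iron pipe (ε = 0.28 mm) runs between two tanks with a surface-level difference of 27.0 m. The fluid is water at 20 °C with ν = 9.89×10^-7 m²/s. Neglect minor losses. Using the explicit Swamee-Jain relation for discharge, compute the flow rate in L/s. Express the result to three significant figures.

Q ≈ 708 L/s

Swamee-Jain (Type II): Q = -0.965·√(gD⁵h_f/L)·ln[ε/(3.7D) + √(3.17ν²L/(gD³h_f))]
√(gD⁵h_f/L) = √(9.81·0.563⁵·27.0/2170) = 0.08309
ε/(3.7D) = 1.34×10^-4; √(3.17ν²L/(gD³h_f)) = 1.19×10^-5
Q = -0.965·0.08309·ln(1.463×10^-4) = 0.7080 m³/s
Check: V = 2.84 m/s, Re = 1.62×10^6, f = 0.01708, h_f = 27.1 m ≈ 27.0 m ✓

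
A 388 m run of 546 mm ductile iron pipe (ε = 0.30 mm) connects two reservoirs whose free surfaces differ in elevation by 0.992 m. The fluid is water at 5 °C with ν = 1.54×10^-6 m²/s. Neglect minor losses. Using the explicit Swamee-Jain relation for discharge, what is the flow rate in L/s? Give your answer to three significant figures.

Swamee-Jain (Type II): Q = -0.965·√(gD⁵h_f/L)·ln[ε/(3.7D) + √(3.17ν²L/(gD³h_f))]
√(gD⁵h_f/L) = √(9.81·0.546⁵·0.992/388) = 0.03489
ε/(3.7D) = 1.49×10^-4; √(3.17ν²L/(gD³h_f)) = 4.29×10^-5
Q = -0.965·0.03489·ln(1.914×10^-4) = 0.2882 m³/s
Check: V = 1.23 m/s, Re = 4.36×10^5, f = 0.01820, h_f = 0.999 m ≈ 0.992 m ✓

Q ≈ 288 L/s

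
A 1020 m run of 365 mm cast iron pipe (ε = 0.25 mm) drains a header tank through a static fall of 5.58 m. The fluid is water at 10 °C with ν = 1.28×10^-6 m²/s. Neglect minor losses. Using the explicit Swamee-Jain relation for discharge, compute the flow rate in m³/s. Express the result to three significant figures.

Q ≈ 0.151 m³/s

Swamee-Jain (Type II): Q = -0.965·√(gD⁵h_f/L)·ln[ε/(3.7D) + √(3.17ν²L/(gD³h_f))]
√(gD⁵h_f/L) = √(9.81·0.365⁵·5.58/1020) = 0.01865
ε/(3.7D) = 1.85×10^-4; √(3.17ν²L/(gD³h_f)) = 4.46×10^-5
Q = -0.965·0.01865·ln(2.297×10^-4) = 0.1508 m³/s
Check: V = 1.44 m/s, Re = 4.11×10^5, f = 0.01900, h_f = 5.62 m ≈ 5.58 m ✓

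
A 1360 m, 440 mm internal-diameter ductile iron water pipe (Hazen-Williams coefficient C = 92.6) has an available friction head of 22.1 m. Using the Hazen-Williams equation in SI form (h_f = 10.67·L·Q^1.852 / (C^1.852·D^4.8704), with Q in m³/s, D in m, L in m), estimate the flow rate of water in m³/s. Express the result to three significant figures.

Q ≈ 0.322 m³/s

Rearranging: Q = [h_f·C^1.852·D^4.8704 / (10.67·L)]^(1/1.852)
Q = [22.1·92.6^1.852·0.440^4.8704 / (10.67·1360)]^0.540 = 0.3219 m³/s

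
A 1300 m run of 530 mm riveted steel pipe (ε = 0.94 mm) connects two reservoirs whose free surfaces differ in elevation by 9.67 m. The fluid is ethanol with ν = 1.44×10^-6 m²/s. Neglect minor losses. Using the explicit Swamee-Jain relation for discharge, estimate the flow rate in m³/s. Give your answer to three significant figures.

Q ≈ 0.405 m³/s

Swamee-Jain (Type II): Q = -0.965·√(gD⁵h_f/L)·ln[ε/(3.7D) + √(3.17ν²L/(gD³h_f))]
√(gD⁵h_f/L) = √(9.81·0.530⁵·9.67/1300) = 0.05524
ε/(3.7D) = 4.79×10^-4; √(3.17ν²L/(gD³h_f)) = 2.46×10^-5
Q = -0.965·0.05524·ln(5.039×10^-4) = 0.4048 m³/s
Check: V = 1.83 m/s, Re = 6.75×10^5, f = 0.02308, h_f = 9.71 m ≈ 9.67 m ✓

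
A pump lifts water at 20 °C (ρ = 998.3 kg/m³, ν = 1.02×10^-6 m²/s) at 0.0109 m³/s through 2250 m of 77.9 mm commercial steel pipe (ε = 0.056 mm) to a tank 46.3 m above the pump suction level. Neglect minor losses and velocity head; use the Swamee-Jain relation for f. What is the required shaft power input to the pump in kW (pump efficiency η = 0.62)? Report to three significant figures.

P_shaft ≈ 34.8 kW

V = 4Q/(πD²) = 2.287 m/s; Re = 1.75×10^5; ε/D = 7.19×10^-4; f = 0.02021
h_f = f(L/D)V²/2g = 155.6 m
Total head H = z + h_f = 46.3 + 155.6 = 201.9 m
P_hyd = ρgQH = 998.3·9.81·0.0109·201.9 = 21.56 kW
P_shaft = P_hyd/η = 21.56/0.62 = 34.77 kW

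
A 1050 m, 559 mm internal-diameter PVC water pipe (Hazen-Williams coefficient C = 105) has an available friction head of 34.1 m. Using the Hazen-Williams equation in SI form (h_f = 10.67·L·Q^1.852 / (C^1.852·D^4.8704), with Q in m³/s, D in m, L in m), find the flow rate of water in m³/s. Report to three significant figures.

Q ≈ 0.996 m³/s

Rearranging: Q = [h_f·C^1.852·D^4.8704 / (10.67·L)]^(1/1.852)
Q = [34.1·105^1.852·0.559^4.8704 / (10.67·1050)]^0.540 = 0.9956 m³/s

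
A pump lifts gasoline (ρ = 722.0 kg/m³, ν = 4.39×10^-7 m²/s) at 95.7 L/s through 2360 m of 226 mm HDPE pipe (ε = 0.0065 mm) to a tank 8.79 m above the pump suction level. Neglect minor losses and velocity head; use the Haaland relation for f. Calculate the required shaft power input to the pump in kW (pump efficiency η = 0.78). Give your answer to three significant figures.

V = 4Q/(πD²) = 2.386 m/s; Re = 1.23×10^6; ε/D = 2.88×10^-5; f = 0.01182
h_f = f(L/D)V²/2g = 35.79 m
Total head H = z + h_f = 8.79 + 35.79 = 44.58 m
P_hyd = ρgQH = 722.0·9.81·0.0957·44.58 = 30.22 kW
P_shaft = P_hyd/η = 30.22/0.78 = 38.74 kW

P_shaft ≈ 38.7 kW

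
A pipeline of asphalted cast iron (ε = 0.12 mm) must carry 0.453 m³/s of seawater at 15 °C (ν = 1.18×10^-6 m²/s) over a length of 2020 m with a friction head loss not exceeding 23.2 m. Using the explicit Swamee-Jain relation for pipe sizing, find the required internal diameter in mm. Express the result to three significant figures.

D ≈ 476 mm

Swamee-Jain (Type III): D = 0.66·[ε^1.25·(LQ²/(gh_f))^4.75 + ν·Q^9.4·(L/(gh_f))^5.2]^0.04
LQ²/(gh_f) = 1.821; L/(gh_f) = 8.876
Term 1 = ε^1.25·(…)^4.75 = 2.17×10^-4; Term 2 = ν·Q^9.4·(…)^5.2 = 5.89×10^-5
D = 0.66·(2.17×10^-4 + 5.89×10^-5)^0.04 = 0.4755 m = 476 mm
Check: V = 2.55 m/s, Re = 1.03×10^6, f = 0.01529, h_f = 21.5 m ≈ 23.2 m ✓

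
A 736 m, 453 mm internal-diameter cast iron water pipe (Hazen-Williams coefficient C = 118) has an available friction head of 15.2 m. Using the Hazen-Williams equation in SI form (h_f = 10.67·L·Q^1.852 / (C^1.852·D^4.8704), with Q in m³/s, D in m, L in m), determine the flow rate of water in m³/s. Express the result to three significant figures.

Q ≈ 0.504 m³/s

Rearranging: Q = [h_f·C^1.852·D^4.8704 / (10.67·L)]^(1/1.852)
Q = [15.2·118^1.852·0.453^4.8704 / (10.67·736)]^0.540 = 0.5041 m³/s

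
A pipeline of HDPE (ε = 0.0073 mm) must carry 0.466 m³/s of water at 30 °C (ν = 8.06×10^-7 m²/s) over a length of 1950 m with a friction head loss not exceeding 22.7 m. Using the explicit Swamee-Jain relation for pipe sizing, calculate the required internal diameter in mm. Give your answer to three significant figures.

D ≈ 446 mm

Swamee-Jain (Type III): D = 0.66·[ε^1.25·(LQ²/(gh_f))^4.75 + ν·Q^9.4·(L/(gh_f))^5.2]^0.04
LQ²/(gh_f) = 1.902; L/(gh_f) = 8.757
Term 1 = ε^1.25·(…)^4.75 = 8.03×10^-6; Term 2 = ν·Q^9.4·(…)^5.2 = 4.89×10^-5
D = 0.66·(8.03×10^-6 + 4.89×10^-5)^0.04 = 0.4464 m = 446 mm
Check: V = 2.98 m/s, Re = 1.65×10^6, f = 0.01121, h_f = 22.1 m ≈ 22.7 m ✓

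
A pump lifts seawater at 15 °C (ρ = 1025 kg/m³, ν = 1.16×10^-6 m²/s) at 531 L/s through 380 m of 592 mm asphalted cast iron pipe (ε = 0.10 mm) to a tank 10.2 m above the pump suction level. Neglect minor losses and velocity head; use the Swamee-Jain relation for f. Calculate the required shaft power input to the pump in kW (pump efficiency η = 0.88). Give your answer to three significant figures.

V = 4Q/(πD²) = 1.929 m/s; Re = 9.85×10^5; ε/D = 1.69×10^-4; f = 0.01443
h_f = f(L/D)V²/2g = 1.757 m
Total head H = z + h_f = 10.2 + 1.757 = 11.96 m
P_hyd = ρgQH = 1025·9.81·0.531·11.96 = 63.84 kW
P_shaft = P_hyd/η = 63.84/0.88 = 72.55 kW

P_shaft ≈ 72.5 kW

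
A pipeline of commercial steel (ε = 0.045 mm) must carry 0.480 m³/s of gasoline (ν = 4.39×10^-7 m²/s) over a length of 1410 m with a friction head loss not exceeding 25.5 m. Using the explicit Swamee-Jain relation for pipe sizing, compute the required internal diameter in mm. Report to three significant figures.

D ≈ 425 mm

Swamee-Jain (Type III): D = 0.66·[ε^1.25·(LQ²/(gh_f))^4.75 + ν·Q^9.4·(L/(gh_f))^5.2]^0.04
LQ²/(gh_f) = 1.299; L/(gh_f) = 5.637
Term 1 = ε^1.25·(…)^4.75 = 1.28×10^-5; Term 2 = ν·Q^9.4·(…)^5.2 = 3.56×10^-6
D = 0.66·(1.28×10^-5 + 3.56×10^-6)^0.04 = 0.4247 m = 425 mm
Check: V = 3.39 m/s, Re = 3.28×10^6, f = 0.01269, h_f = 24.7 m ≈ 25.5 m ✓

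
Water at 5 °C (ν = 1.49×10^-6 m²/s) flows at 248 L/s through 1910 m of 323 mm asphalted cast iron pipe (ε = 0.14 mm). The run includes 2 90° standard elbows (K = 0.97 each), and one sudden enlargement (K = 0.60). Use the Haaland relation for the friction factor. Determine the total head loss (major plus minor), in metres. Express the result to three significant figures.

V = 4Q/(πD²) = 3.027 m/s; V²/2g = 0.4669 m
Re = 6.56×10^5, ε/D = 4.33×10^-4 → f = 0.01693 (Haaland)
Major: h_f = f(L/D)·V²/2g = 0.01693·5913·0.4669 = 46.75 m
Minor: ΣK = 2.54; h_m = ΣK·V²/2g = 1.186 m
Total H_L = 46.75 + 1.186 = 47.94 m

H_L ≈ 47.9 m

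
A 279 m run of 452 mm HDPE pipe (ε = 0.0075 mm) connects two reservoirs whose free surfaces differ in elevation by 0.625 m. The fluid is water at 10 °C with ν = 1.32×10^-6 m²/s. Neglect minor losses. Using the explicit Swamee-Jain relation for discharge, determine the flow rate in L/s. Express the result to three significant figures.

Swamee-Jain (Type II): Q = -0.965·√(gD⁵h_f/L)·ln[ε/(3.7D) + √(3.17ν²L/(gD³h_f))]
√(gD⁵h_f/L) = √(9.81·0.452⁵·0.625/279) = 0.02036
ε/(3.7D) = 4.48×10^-6; √(3.17ν²L/(gD³h_f)) = 5.22×10^-5
Q = -0.965·0.02036·ln(5.665×10^-5) = 0.1921 m³/s
Check: V = 1.20 m/s, Re = 4.10×10^5, f = 0.01380, h_f = 0.623 m ≈ 0.625 m ✓

Q ≈ 192 L/s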